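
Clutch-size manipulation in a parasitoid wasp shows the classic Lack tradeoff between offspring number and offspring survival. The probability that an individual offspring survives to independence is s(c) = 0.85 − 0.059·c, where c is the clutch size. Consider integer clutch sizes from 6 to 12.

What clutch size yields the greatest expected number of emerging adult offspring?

Expected emerging adult offspring = c × s(c):
  c=6: 6 × 0.496 = 2.976
  c=7: 7 × 0.437 = 3.059
  c=8: 8 × 0.378 = 3.024
  c=9: 9 × 0.319 = 2.871
  c=10: 10 × 0.260 = 2.600
  c=11: 11 × 0.201 = 2.211
  c=12: 12 × 0.142 = 1.704
Maximum at c = 7 (3.059 emerging adult offspring).

7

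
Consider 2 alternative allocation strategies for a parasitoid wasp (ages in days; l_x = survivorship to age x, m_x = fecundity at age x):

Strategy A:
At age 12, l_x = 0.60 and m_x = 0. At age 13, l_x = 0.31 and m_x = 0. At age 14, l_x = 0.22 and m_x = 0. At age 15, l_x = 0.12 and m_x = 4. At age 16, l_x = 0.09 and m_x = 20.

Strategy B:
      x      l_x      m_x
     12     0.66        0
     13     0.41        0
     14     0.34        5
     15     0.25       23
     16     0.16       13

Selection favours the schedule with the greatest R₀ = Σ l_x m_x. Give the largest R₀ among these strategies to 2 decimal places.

9.53

Strategy A: R₀ = 0.60×0 + 0.31×0 + 0.22×0 + 0.12×4 + 0.09×20 = 2.2800
Strategy B: R₀ = 0.66×0 + 0.41×0 + 0.34×5 + 0.25×23 + 0.16×13 = 9.5300
Highest R₀: strategy B with 9.5300.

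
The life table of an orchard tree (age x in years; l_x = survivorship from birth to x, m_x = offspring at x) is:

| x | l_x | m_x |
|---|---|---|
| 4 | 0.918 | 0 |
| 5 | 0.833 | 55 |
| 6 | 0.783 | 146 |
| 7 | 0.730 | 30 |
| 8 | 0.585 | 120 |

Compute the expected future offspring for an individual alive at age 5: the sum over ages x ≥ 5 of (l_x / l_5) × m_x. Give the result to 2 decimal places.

l_5 = 0.833. Conditional survival from age 5 to x is l_x / l_5.
  x=5: (0.833/0.833) × 55 = 55.0000
  x=6: (0.783/0.833) × 146 = 137.2365
  x=7: (0.730/0.833) × 30 = 26.2905
  x=8: (0.585/0.833) × 120 = 84.2737
Sum = 55.0000 + 137.2365 + 26.2905 + 84.2737 = 302.8007

302.80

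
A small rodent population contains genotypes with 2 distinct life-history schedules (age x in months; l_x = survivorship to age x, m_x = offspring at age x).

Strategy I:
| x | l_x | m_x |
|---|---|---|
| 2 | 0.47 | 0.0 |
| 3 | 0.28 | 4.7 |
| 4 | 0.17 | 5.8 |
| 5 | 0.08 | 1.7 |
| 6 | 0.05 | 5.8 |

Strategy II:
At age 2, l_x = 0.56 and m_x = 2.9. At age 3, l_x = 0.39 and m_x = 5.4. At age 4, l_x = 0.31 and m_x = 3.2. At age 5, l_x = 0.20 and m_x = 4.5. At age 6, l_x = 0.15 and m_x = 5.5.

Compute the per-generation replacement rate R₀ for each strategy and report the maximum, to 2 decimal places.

6.45

Strategy I: R₀ = 0.47×0.0 + 0.28×4.7 + 0.17×5.8 + 0.08×1.7 + 0.05×5.8 = 2.7280
Strategy II: R₀ = 0.56×2.9 + 0.39×5.4 + 0.31×3.2 + 0.20×4.5 + 0.15×5.5 = 6.4470
Highest R₀: strategy II with 6.4470.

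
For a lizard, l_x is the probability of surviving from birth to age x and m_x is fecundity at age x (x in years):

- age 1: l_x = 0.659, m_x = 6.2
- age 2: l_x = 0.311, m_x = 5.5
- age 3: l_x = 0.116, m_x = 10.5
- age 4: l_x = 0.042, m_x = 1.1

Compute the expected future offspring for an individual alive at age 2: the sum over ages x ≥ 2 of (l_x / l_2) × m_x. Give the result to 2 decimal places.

9.56

l_2 = 0.311. Conditional survival from age 2 to x is l_x / l_2.
  x=2: (0.311/0.311) × 5.5 = 5.5000
  x=3: (0.116/0.311) × 10.5 = 3.9164
  x=4: (0.042/0.311) × 1.1 = 0.1486
Sum = 5.5000 + 3.9164 + 0.1486 = 9.5650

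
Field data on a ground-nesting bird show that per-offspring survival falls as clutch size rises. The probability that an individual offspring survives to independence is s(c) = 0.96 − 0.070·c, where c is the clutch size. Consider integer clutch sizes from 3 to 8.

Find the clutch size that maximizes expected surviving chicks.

7

Expected surviving chicks = c × s(c):
  c=3: 3 × 0.750 = 2.250
  c=4: 4 × 0.680 = 2.720
  c=5: 5 × 0.610 = 3.050
  c=6: 6 × 0.540 = 3.240
  c=7: 7 × 0.470 = 3.290
  c=8: 8 × 0.400 = 3.200
Maximum at c = 7 (3.290 surviving chicks).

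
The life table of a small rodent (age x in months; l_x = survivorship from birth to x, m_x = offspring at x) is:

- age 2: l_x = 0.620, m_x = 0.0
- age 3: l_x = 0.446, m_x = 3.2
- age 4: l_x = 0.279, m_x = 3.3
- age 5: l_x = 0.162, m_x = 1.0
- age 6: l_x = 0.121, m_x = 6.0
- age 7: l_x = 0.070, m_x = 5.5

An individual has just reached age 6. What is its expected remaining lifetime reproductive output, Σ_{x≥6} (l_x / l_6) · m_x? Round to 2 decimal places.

9.18

l_6 = 0.121. Conditional survival from age 6 to x is l_x / l_6.
  x=6: (0.121/0.121) × 6.0 = 6.0000
  x=7: (0.070/0.121) × 5.5 = 3.1818
Sum = 6.0000 + 3.1818 = 9.1818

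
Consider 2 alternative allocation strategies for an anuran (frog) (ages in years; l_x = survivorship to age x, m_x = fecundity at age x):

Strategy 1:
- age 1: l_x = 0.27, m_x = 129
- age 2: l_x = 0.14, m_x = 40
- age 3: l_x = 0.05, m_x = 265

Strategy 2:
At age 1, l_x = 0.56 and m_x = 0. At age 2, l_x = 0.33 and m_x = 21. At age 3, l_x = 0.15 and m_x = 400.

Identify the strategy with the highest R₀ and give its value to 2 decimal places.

Strategy 1: R₀ = 0.27×129 + 0.14×40 + 0.05×265 = 53.6800
Strategy 2: R₀ = 0.56×0 + 0.33×21 + 0.15×400 = 66.9300
Highest R₀: strategy 2 with 66.9300.

66.93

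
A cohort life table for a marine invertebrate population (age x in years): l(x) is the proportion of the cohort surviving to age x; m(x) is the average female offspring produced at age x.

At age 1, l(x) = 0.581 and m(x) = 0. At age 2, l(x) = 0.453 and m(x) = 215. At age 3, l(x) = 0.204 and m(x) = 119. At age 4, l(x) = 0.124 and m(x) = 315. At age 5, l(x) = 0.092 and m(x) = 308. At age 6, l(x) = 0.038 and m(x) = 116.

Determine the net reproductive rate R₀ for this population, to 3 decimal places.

193.475

R₀ = Σ l(x) m(x):
  age 1: 0.581 × 0 = 0.0000
  age 2: 0.453 × 215 = 97.3950
  age 3: 0.204 × 119 = 24.2760
  age 4: 0.124 × 315 = 39.0600
  age 5: 0.092 × 308 = 28.3360
  age 6: 0.038 × 116 = 4.4080
R₀ = 0.0000 + 97.3950 + 24.2760 + 39.0600 + 28.3360 + 4.4080 = 193.4750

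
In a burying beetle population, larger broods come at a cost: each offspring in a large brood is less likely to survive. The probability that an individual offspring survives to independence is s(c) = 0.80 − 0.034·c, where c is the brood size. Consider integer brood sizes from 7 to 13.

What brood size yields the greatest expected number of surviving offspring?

Expected surviving offspring = c × s(c):
  c=7: 7 × 0.562 = 3.934
  c=8: 8 × 0.528 = 4.224
  c=9: 9 × 0.494 = 4.446
  c=10: 10 × 0.460 = 4.600
  c=11: 11 × 0.426 = 4.686
  c=12: 12 × 0.392 = 4.704
  c=13: 13 × 0.358 = 4.654
Maximum at c = 12 (4.704 surviving offspring).

12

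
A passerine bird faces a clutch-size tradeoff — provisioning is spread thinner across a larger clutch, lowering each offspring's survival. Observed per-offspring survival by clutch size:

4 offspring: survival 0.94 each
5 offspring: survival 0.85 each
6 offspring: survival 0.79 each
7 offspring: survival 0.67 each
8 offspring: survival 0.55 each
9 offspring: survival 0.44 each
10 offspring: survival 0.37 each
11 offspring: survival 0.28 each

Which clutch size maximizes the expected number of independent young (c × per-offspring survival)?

Expected independent young = c × s(c):
  c=4: 4 × 0.94 = 3.760
  c=5: 5 × 0.85 = 4.250
  c=6: 6 × 0.79 = 4.740
  c=7: 7 × 0.67 = 4.690
  c=8: 8 × 0.55 = 4.400
  c=9: 9 × 0.44 = 3.960
  c=10: 10 × 0.37 = 3.700
  c=11: 11 × 0.28 = 3.080
Maximum at c = 6 (4.740 independent young).

6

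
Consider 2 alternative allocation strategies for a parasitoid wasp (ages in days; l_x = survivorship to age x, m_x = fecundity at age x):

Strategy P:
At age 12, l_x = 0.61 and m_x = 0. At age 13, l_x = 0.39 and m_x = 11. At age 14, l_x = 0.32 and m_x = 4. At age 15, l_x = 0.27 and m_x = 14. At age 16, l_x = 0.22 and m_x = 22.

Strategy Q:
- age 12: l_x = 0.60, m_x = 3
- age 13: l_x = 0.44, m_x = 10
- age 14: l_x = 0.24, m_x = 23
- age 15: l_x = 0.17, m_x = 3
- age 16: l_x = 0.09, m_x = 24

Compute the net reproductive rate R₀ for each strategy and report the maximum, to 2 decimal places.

14.39

Strategy P: R₀ = 0.61×0 + 0.39×11 + 0.32×4 + 0.27×14 + 0.22×22 = 14.1900
Strategy Q: R₀ = 0.60×3 + 0.44×10 + 0.24×23 + 0.17×3 + 0.09×24 = 14.3900
Highest R₀: strategy Q with 14.3900.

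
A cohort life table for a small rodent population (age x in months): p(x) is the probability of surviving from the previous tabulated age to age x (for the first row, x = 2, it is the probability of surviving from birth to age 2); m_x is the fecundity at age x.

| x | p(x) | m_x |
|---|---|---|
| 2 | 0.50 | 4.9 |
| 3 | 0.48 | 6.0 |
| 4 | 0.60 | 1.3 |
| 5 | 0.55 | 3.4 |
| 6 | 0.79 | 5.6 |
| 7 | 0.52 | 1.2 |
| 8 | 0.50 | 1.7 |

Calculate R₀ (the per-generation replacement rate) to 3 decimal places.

4.764

Survivorship from birth: l_x = p_2·p_3·…·p_x.
  l_2 = 0.50000
  l_3 = 0.24000
  l_4 = 0.14400
  l_5 = 0.07920
  l_6 = 0.06257
  l_7 = 0.03254
  l_8 = 0.01627
R₀ = Σ l_x m_x:
  age 2: 0.50000 × 4.9 = 2.4500
  age 3: 0.24000 × 6.0 = 1.4400
  age 4: 0.14400 × 1.3 = 0.1872
  age 5: 0.07920 × 3.4 = 0.2693
  age 6: 0.06257 × 5.6 = 0.3504
  age 7: 0.03254 × 1.2 = 0.0390
  age 8: 0.01627 × 1.7 = 0.0277
R₀ = 2.4500 + 1.4400 + 0.1872 + 0.2693 + 0.3504 + 0.0390 + 0.0277 = 4.7636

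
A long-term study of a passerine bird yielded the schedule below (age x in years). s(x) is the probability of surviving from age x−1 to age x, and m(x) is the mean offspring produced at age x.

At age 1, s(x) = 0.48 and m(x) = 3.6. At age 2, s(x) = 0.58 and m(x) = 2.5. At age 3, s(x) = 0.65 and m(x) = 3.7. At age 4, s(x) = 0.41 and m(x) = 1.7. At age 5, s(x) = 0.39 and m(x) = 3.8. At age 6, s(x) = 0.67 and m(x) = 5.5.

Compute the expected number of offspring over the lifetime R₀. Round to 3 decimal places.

Survivorship from birth: l_x = s_1·s_2·…·s_x.
  l_1 = 0.48000
  l_2 = 0.27840
  l_3 = 0.18096
  l_4 = 0.07419
  l_5 = 0.02894
  l_6 = 0.01939
R₀ = Σ l_x m(x):
  age 1: 0.48000 × 3.6 = 1.7280
  age 2: 0.27840 × 2.5 = 0.6960
  age 3: 0.18096 × 3.7 = 0.6696
  age 4: 0.07419 × 1.7 = 0.1261
  age 5: 0.02894 × 3.8 = 0.1100
  age 6: 0.01939 × 5.5 = 0.1066
R₀ = 1.7280 + 0.6960 + 0.6696 + 0.1261 + 0.1100 + 0.1066 = 3.4363

3.436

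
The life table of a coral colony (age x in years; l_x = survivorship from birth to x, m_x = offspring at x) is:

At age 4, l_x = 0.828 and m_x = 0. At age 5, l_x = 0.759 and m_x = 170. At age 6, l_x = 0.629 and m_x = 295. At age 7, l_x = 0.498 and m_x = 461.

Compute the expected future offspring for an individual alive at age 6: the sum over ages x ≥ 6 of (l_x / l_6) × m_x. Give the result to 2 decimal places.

659.99

l_6 = 0.629. Conditional survival from age 6 to x is l_x / l_6.
  x=6: (0.629/0.629) × 295 = 295.0000
  x=7: (0.498/0.629) × 461 = 364.9889
Sum = 295.0000 + 364.9889 = 659.9889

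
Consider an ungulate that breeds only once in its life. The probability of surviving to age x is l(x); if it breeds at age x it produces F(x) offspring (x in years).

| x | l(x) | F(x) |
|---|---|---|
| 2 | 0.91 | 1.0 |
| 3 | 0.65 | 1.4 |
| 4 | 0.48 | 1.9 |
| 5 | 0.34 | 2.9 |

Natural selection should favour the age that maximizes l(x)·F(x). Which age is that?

Expected offspring if breeding at age x = l(x) × F(x):
  age 2: 0.91 × 1.0 = 0.910
  age 3: 0.65 × 1.4 = 0.910
  age 4: 0.48 × 1.9 = 0.912
  age 5: 0.34 × 2.9 = 0.986
Maximum at age 5 (0.986).

5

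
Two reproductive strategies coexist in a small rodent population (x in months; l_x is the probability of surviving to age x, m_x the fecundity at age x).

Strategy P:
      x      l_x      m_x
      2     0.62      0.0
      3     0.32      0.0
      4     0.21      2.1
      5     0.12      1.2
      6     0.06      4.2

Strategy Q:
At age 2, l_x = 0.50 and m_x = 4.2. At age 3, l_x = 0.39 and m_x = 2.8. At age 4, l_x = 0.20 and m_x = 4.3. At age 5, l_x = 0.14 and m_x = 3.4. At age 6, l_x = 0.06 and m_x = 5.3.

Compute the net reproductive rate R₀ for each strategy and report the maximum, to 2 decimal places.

Strategy P: R₀ = 0.62×0.0 + 0.32×0.0 + 0.21×2.1 + 0.12×1.2 + 0.06×4.2 = 0.8370
Strategy Q: R₀ = 0.50×4.2 + 0.39×2.8 + 0.20×4.3 + 0.14×3.4 + 0.06×5.3 = 4.8460
Highest R₀: strategy Q with 4.8460.

4.85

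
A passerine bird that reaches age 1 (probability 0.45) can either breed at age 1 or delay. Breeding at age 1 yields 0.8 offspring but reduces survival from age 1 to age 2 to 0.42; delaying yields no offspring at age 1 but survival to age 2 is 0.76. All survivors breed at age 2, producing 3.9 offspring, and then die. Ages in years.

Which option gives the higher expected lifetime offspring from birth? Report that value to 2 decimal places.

1.33

breed at age 1: R₀ = 0.45 × (0.8 + 0.42 × 3.9) = 0.45 × 2.4380 = 1.0971
delay to age 2: R₀ = 0.45 × (0.76 × 3.9) = 0.45 × 2.9640 = 1.3338
Higher: delay to age 2 (1.3338).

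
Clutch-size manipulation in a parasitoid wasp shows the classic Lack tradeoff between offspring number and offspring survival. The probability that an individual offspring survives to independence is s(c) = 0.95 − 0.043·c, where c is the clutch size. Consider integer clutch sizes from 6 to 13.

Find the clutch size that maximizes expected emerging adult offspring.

Expected emerging adult offspring = c × s(c):
  c=6: 6 × 0.692 = 4.152
  c=7: 7 × 0.649 = 4.543
  c=8: 8 × 0.606 = 4.848
  c=9: 9 × 0.563 = 5.067
  c=10: 10 × 0.520 = 5.200
  c=11: 11 × 0.477 = 5.247
  c=12: 12 × 0.434 = 5.208
  c=13: 13 × 0.391 = 5.083
Maximum at c = 11 (5.247 emerging adult offspring).

11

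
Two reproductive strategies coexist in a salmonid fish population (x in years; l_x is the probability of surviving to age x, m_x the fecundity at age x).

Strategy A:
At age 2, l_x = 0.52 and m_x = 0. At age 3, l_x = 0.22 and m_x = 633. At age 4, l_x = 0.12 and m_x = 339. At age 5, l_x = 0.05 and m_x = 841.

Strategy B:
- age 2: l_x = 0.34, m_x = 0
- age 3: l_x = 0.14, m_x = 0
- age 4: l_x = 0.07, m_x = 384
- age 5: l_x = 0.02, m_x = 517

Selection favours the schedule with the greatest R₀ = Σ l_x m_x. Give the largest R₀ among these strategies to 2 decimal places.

221.99

Strategy A: R₀ = 0.52×0 + 0.22×633 + 0.12×339 + 0.05×841 = 221.9900
Strategy B: R₀ = 0.34×0 + 0.14×0 + 0.07×384 + 0.02×517 = 37.2200
Highest R₀: strategy A with 221.9900.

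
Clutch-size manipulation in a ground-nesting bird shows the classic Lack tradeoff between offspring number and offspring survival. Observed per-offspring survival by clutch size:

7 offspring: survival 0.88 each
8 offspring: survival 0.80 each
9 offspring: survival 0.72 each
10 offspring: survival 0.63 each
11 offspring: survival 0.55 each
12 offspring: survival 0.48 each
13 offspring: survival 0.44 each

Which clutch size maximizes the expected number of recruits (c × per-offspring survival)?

9

Expected recruits = c × s(c):
  c=7: 7 × 0.88 = 6.160
  c=8: 8 × 0.80 = 6.400
  c=9: 9 × 0.72 = 6.480
  c=10: 10 × 0.63 = 6.300
  c=11: 11 × 0.55 = 6.050
  c=12: 12 × 0.48 = 5.760
  c=13: 13 × 0.44 = 5.720
Maximum at c = 9 (6.480 recruits).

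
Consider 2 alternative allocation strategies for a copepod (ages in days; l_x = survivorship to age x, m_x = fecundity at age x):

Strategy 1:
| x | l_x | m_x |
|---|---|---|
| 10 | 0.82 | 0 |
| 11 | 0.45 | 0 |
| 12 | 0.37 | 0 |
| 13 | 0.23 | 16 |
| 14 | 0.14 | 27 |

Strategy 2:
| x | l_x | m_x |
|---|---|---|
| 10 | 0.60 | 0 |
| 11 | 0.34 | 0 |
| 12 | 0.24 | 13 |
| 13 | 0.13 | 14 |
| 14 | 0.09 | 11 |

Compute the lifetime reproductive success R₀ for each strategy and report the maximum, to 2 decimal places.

Strategy 1: R₀ = 0.82×0 + 0.45×0 + 0.37×0 + 0.23×16 + 0.14×27 = 7.4600
Strategy 2: R₀ = 0.60×0 + 0.34×0 + 0.24×13 + 0.13×14 + 0.09×11 = 5.9300
Highest R₀: strategy 1 with 7.4600.

7.46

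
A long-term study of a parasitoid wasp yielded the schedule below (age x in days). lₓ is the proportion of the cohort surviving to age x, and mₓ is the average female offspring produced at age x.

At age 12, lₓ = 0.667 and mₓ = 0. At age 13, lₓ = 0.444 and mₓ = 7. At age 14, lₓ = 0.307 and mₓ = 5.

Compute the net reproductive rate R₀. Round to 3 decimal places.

4.643

R₀ = Σ lₓ mₓ:
  age 12: 0.667 × 0 = 0.0000
  age 13: 0.444 × 7 = 3.1080
  age 14: 0.307 × 5 = 1.5350
R₀ = 0.0000 + 3.1080 + 1.5350 = 4.6430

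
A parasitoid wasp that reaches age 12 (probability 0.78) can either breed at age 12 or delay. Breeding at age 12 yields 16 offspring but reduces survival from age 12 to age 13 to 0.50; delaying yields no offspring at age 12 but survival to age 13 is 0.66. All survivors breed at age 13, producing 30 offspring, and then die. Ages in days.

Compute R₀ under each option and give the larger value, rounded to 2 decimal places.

breed at age 12: R₀ = 0.78 × (16 + 0.50 × 30) = 0.78 × 31.0000 = 24.1800
delay to age 13: R₀ = 0.78 × (0.66 × 30) = 0.78 × 19.8000 = 15.4440
Higher: breed at age 12 (24.1800).

24.18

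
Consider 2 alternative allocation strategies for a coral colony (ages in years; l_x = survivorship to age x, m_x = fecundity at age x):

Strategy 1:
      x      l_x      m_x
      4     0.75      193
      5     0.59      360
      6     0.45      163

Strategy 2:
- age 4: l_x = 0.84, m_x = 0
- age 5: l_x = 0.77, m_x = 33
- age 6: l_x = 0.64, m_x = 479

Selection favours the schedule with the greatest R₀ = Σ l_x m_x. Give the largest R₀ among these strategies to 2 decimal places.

430.50

Strategy 1: R₀ = 0.75×193 + 0.59×360 + 0.45×163 = 430.5000
Strategy 2: R₀ = 0.84×0 + 0.77×33 + 0.64×479 = 331.9700
Highest R₀: strategy 1 with 430.5000.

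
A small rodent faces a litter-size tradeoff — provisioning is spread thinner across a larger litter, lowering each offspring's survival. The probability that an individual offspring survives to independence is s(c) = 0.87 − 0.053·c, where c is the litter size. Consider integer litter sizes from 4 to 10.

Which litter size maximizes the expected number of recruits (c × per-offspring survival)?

Expected recruits = c × s(c):
  c=4: 4 × 0.658 = 2.632
  c=5: 5 × 0.605 = 3.025
  c=6: 6 × 0.552 = 3.312
  c=7: 7 × 0.499 = 3.493
  c=8: 8 × 0.446 = 3.568
  c=9: 9 × 0.393 = 3.537
  c=10: 10 × 0.340 = 3.400
Maximum at c = 8 (3.568 recruits).

8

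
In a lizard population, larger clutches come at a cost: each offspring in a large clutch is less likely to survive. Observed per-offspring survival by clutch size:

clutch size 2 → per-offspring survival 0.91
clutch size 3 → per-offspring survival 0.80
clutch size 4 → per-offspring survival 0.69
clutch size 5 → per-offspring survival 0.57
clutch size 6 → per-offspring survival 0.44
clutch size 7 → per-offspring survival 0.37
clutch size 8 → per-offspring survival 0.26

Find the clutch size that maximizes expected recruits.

Expected recruits = c × s(c):
  c=2: 2 × 0.91 = 1.820
  c=3: 3 × 0.80 = 2.400
  c=4: 4 × 0.69 = 2.760
  c=5: 5 × 0.57 = 2.850
  c=6: 6 × 0.44 = 2.640
  c=7: 7 × 0.37 = 2.590
  c=8: 8 × 0.26 = 2.080
Maximum at c = 5 (2.850 recruits).

5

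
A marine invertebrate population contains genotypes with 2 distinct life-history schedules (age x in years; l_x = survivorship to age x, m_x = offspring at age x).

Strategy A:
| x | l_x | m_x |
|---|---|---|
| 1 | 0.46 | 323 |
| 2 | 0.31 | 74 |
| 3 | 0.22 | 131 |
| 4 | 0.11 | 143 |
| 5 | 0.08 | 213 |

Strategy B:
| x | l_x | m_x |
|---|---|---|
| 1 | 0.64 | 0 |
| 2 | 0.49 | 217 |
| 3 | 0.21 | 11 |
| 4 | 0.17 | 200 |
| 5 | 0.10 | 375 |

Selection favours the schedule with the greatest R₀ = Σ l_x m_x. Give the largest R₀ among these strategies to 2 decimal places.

Strategy A: R₀ = 0.46×323 + 0.31×74 + 0.22×131 + 0.11×143 + 0.08×213 = 233.1100
Strategy B: R₀ = 0.64×0 + 0.49×217 + 0.21×11 + 0.17×200 + 0.10×375 = 180.1400
Highest R₀: strategy A with 233.1100.

233.11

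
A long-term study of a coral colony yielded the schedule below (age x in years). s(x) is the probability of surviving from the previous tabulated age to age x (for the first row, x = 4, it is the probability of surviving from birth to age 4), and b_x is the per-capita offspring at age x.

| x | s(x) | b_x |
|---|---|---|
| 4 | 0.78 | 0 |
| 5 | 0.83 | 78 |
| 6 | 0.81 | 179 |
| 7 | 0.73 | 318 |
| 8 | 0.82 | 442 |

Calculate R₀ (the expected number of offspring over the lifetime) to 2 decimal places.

Survivorship from birth: l_x = s_4·s_5·…·s_x.
  l_4 = 0.78000
  l_5 = 0.64740
  l_6 = 0.52439
  l_7 = 0.38281
  l_8 = 0.31390
R₀ = Σ l_x b_x:
  age 4: 0.78000 × 0 = 0.0000
  age 5: 0.64740 × 78 = 50.4972
  age 6: 0.52439 × 179 = 93.8658
  age 7: 0.38281 × 318 = 121.7336
  age 8: 0.31390 × 442 = 138.7438
R₀ = 0.0000 + 50.4972 + 93.8658 + 121.7336 + 138.7438 = 404.8404

404.84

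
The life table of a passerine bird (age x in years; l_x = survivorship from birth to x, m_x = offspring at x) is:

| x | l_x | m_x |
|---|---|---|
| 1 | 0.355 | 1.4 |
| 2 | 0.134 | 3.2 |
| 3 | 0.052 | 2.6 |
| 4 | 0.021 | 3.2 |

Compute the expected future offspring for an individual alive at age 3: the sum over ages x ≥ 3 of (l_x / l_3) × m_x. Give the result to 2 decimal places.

3.89

l_3 = 0.052. Conditional survival from age 3 to x is l_x / l_3.
  x=3: (0.052/0.052) × 2.6 = 2.6000
  x=4: (0.021/0.052) × 3.2 = 1.2923
Sum = 2.6000 + 1.2923 = 3.8923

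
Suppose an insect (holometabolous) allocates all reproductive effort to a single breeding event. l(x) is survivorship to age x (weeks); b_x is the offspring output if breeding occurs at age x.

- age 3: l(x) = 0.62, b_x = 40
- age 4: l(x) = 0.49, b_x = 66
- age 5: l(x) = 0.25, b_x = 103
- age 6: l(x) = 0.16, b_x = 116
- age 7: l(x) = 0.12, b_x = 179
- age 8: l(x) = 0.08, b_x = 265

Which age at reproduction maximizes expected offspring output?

4

Expected offspring if breeding at age x = l(x) × b_x:
  age 3: 0.62 × 40 = 24.800
  age 4: 0.49 × 66 = 32.340
  age 5: 0.25 × 103 = 25.750
  age 6: 0.16 × 116 = 18.560
  age 7: 0.12 × 179 = 21.480
  age 8: 0.08 × 265 = 21.200
Maximum at age 4 (32.340).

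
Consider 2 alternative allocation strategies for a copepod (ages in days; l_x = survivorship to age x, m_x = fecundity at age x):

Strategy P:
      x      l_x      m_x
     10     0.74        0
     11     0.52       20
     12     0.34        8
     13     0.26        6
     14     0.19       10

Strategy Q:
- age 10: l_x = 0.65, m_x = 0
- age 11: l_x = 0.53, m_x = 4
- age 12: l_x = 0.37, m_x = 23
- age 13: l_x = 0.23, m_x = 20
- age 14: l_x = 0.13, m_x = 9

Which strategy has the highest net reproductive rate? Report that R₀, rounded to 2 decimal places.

16.58

Strategy P: R₀ = 0.74×0 + 0.52×20 + 0.34×8 + 0.26×6 + 0.19×10 = 16.5800
Strategy Q: R₀ = 0.65×0 + 0.53×4 + 0.37×23 + 0.23×20 + 0.13×9 = 16.4000
Highest R₀: strategy P with 16.5800.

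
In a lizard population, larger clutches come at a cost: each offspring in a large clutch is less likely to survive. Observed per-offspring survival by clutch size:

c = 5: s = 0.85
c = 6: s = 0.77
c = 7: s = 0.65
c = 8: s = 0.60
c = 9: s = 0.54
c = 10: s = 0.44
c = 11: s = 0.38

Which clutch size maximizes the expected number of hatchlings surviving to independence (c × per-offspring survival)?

Expected hatchlings surviving to independence = c × s(c):
  c=5: 5 × 0.85 = 4.250
  c=6: 6 × 0.77 = 4.620
  c=7: 7 × 0.65 = 4.550
  c=8: 8 × 0.60 = 4.800
  c=9: 9 × 0.54 = 4.860
  c=10: 10 × 0.44 = 4.400
  c=11: 11 × 0.38 = 4.180
Maximum at c = 9 (4.860 hatchlings surviving to independence).

9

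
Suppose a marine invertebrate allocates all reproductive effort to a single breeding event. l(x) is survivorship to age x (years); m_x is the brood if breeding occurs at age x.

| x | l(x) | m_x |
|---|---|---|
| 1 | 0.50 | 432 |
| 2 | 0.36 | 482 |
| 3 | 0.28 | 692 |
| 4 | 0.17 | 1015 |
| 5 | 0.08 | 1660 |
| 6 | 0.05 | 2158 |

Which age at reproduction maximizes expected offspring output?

1

Expected offspring if breeding at age x = l(x) × m_x:
  age 1: 0.50 × 432 = 216.000
  age 2: 0.36 × 482 = 173.520
  age 3: 0.28 × 692 = 193.760
  age 4: 0.17 × 1015 = 172.550
  age 5: 0.08 × 1660 = 132.800
  age 6: 0.05 × 2158 = 107.900
Maximum at age 1 (216.000).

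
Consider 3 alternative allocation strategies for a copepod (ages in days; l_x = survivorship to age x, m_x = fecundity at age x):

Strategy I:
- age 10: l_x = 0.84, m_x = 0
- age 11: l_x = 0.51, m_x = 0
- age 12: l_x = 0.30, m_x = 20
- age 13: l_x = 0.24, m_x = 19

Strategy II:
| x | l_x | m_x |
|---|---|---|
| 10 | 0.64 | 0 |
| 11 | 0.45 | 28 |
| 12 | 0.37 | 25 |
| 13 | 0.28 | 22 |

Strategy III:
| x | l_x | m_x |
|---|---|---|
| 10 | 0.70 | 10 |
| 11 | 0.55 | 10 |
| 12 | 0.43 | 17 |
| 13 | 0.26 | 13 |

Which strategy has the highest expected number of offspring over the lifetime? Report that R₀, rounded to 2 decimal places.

28.01

Strategy I: R₀ = 0.84×0 + 0.51×0 + 0.30×20 + 0.24×19 = 10.5600
Strategy II: R₀ = 0.64×0 + 0.45×28 + 0.37×25 + 0.28×22 = 28.0100
Strategy III: R₀ = 0.70×10 + 0.55×10 + 0.43×17 + 0.26×13 = 23.1900
Highest R₀: strategy II with 28.0100.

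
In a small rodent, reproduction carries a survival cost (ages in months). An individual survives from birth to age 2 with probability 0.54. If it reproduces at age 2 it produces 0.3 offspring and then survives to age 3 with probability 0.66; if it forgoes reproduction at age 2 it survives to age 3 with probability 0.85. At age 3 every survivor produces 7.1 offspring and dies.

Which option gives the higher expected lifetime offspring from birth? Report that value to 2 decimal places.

breed at age 2: R₀ = 0.54 × (0.3 + 0.66 × 7.1) = 0.54 × 4.9860 = 2.6924
delay to age 3: R₀ = 0.54 × (0.85 × 7.1) = 0.54 × 6.0350 = 3.2589
Higher: delay to age 3 (3.2589).

3.26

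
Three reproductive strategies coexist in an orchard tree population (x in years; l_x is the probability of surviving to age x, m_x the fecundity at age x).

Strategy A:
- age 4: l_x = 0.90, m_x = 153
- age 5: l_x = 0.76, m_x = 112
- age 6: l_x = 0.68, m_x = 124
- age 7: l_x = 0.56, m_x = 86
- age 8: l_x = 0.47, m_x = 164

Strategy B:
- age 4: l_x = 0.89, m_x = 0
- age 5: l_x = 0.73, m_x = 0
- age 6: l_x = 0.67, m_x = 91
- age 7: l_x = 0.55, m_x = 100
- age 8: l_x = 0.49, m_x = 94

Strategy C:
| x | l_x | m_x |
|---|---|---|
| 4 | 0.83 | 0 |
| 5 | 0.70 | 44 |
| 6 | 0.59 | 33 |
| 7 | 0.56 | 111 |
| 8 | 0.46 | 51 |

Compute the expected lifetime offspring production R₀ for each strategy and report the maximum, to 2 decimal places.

Strategy A: R₀ = 0.90×153 + 0.76×112 + 0.68×124 + 0.56×86 + 0.47×164 = 432.3800
Strategy B: R₀ = 0.89×0 + 0.73×0 + 0.67×91 + 0.55×100 + 0.49×94 = 162.0300
Strategy C: R₀ = 0.83×0 + 0.70×44 + 0.59×33 + 0.56×111 + 0.46×51 = 135.8900
Highest R₀: strategy A with 432.3800.

432.38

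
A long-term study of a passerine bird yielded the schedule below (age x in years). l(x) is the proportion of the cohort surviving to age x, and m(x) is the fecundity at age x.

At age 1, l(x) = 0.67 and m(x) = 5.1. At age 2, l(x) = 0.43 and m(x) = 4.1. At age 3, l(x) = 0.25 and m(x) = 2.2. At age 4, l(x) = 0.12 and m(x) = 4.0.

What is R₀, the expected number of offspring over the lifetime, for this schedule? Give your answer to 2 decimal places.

R₀ = Σ l(x) m(x):
  age 1: 0.67 × 5.1 = 3.4170
  age 2: 0.43 × 4.1 = 1.7630
  age 3: 0.25 × 2.2 = 0.5500
  age 4: 0.12 × 4.0 = 0.4800
R₀ = 3.4170 + 1.7630 + 0.5500 + 0.4800 = 6.2100

6.21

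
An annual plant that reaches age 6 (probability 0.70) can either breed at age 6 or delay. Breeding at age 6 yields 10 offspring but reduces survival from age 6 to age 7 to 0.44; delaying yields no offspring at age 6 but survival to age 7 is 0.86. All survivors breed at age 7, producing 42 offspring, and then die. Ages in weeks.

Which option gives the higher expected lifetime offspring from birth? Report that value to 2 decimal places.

25.28

breed at age 6: R₀ = 0.70 × (10 + 0.44 × 42) = 0.70 × 28.4800 = 19.9360
delay to age 7: R₀ = 0.70 × (0.86 × 42) = 0.70 × 36.1200 = 25.2840
Higher: delay to age 7 (25.2840).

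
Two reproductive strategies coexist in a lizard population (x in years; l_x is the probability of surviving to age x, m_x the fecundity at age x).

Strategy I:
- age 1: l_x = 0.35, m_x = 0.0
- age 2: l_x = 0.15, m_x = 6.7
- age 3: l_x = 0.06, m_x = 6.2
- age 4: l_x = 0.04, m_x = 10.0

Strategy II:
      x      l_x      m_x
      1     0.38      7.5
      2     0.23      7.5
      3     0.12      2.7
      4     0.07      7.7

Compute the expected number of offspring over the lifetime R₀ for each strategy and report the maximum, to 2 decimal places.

5.44

Strategy I: R₀ = 0.35×0.0 + 0.15×6.7 + 0.06×6.2 + 0.04×10.0 = 1.7770
Strategy II: R₀ = 0.38×7.5 + 0.23×7.5 + 0.12×2.7 + 0.07×7.7 = 5.4380
Highest R₀: strategy II with 5.4380.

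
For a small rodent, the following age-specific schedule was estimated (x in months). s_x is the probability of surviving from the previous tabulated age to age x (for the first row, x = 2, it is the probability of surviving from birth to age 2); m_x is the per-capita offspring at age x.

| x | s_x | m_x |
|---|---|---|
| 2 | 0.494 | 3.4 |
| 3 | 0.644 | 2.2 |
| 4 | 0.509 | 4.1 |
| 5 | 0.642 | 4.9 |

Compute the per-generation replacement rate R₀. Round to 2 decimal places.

3.55

Survivorship from birth: l_x = s_2·s_3·…·s_x.
  l_2 = 0.49400
  l_3 = 0.31814
  l_4 = 0.16193
  l_5 = 0.10396
R₀ = Σ l_x m_x:
  age 2: 0.49400 × 3.4 = 1.6796
  age 3: 0.31814 × 2.2 = 0.6999
  age 4: 0.16193 × 4.1 = 0.6639
  age 5: 0.10396 × 4.9 = 0.5094
R₀ = 1.6796 + 0.6999 + 0.6639 + 0.5094 = 3.5528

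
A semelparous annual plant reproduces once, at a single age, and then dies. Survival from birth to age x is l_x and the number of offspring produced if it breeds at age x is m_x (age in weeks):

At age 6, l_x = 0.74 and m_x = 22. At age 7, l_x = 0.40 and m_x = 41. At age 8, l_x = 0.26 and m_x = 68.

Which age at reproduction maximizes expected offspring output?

8

Expected offspring if breeding at age x = l_x × m_x:
  age 6: 0.74 × 22 = 16.280
  age 7: 0.40 × 41 = 16.400
  age 8: 0.26 × 68 = 17.680
Maximum at age 8 (17.680).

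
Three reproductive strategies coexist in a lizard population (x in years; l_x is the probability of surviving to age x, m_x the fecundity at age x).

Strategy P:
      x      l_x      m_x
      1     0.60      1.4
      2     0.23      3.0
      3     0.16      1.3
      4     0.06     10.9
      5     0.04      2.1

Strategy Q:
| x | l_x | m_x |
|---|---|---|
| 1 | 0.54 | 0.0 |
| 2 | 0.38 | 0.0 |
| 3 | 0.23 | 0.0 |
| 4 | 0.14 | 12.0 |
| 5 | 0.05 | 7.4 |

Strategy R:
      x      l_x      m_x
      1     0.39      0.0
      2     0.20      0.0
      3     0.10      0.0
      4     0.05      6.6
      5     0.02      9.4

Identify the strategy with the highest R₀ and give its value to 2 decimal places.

2.48

Strategy P: R₀ = 0.60×1.4 + 0.23×3.0 + 0.16×1.3 + 0.06×10.9 + 0.04×2.1 = 2.4760
Strategy Q: R₀ = 0.54×0.0 + 0.38×0.0 + 0.23×0.0 + 0.14×12.0 + 0.05×7.4 = 2.0500
Strategy R: R₀ = 0.39×0.0 + 0.20×0.0 + 0.10×0.0 + 0.05×6.6 + 0.02×9.4 = 0.5180
Highest R₀: strategy P with 2.4760.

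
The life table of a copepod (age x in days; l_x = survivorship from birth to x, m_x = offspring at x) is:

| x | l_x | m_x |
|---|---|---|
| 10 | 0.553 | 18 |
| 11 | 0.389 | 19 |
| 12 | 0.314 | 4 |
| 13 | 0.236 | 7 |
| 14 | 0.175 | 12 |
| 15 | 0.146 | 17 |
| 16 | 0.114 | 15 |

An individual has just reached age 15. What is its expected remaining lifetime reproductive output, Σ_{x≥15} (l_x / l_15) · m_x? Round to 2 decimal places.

28.71

l_15 = 0.146. Conditional survival from age 15 to x is l_x / l_15.
  x=15: (0.146/0.146) × 17 = 17.0000
  x=16: (0.114/0.146) × 15 = 11.7123
Sum = 17.0000 + 11.7123 = 28.7123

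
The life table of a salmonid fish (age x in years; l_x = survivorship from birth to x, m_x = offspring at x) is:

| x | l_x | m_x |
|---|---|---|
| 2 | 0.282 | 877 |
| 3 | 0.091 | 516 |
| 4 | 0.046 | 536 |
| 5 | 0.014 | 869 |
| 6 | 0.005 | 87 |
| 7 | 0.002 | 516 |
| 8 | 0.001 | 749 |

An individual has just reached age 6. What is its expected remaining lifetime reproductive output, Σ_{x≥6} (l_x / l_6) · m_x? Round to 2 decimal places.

l_6 = 0.005. Conditional survival from age 6 to x is l_x / l_6.
  x=6: (0.005/0.005) × 87 = 87.0000
  x=7: (0.002/0.005) × 516 = 206.4000
  x=8: (0.001/0.005) × 749 = 149.8000
Sum = 87.0000 + 206.4000 + 149.8000 = 443.2000

443.20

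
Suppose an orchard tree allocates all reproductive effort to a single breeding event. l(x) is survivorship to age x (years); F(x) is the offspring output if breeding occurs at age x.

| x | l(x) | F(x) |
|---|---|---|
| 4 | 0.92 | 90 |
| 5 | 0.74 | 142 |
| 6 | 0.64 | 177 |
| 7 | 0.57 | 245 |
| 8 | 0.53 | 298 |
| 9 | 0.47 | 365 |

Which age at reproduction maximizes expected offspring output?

Expected offspring if breeding at age x = l(x) × F(x):
  age 4: 0.92 × 90 = 82.800
  age 5: 0.74 × 142 = 105.080
  age 6: 0.64 × 177 = 113.280
  age 7: 0.57 × 245 = 139.650
  age 8: 0.53 × 298 = 157.940
  age 9: 0.47 × 365 = 171.550
Maximum at age 9 (171.550).

9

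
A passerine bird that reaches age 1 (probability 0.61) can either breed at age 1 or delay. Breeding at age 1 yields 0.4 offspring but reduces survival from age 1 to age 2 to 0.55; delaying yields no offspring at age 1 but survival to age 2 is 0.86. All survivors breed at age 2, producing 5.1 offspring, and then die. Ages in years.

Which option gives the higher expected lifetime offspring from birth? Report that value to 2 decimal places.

breed at age 1: R₀ = 0.61 × (0.4 + 0.55 × 5.1) = 0.61 × 3.2050 = 1.9550
delay to age 2: R₀ = 0.61 × (0.86 × 5.1) = 0.61 × 4.3860 = 2.6755
Higher: delay to age 2 (2.6755).

2.68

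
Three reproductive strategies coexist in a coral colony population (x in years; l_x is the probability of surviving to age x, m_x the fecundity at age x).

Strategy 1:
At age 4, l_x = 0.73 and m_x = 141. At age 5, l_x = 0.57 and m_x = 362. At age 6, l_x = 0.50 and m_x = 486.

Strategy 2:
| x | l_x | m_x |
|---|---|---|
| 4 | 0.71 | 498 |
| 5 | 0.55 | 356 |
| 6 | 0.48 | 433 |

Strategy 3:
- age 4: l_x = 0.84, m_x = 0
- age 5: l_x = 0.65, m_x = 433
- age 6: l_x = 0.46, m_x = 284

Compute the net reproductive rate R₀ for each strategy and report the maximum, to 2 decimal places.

757.22

Strategy 1: R₀ = 0.73×141 + 0.57×362 + 0.50×486 = 552.2700
Strategy 2: R₀ = 0.71×498 + 0.55×356 + 0.48×433 = 757.2200
Strategy 3: R₀ = 0.84×0 + 0.65×433 + 0.46×284 = 412.0900
Highest R₀: strategy 2 with 757.2200.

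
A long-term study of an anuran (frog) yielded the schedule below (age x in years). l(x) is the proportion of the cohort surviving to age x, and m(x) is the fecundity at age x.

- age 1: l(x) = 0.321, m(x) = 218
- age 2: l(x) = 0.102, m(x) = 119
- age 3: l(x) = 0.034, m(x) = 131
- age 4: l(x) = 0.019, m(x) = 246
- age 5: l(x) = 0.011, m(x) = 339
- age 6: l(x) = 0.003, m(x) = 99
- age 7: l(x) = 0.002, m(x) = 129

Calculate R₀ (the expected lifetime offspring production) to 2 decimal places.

R₀ = Σ l(x) m(x):
  age 1: 0.321 × 218 = 69.9780
  age 2: 0.102 × 119 = 12.1380
  age 3: 0.034 × 131 = 4.4540
  age 4: 0.019 × 246 = 4.6740
  age 5: 0.011 × 339 = 3.7290
  age 6: 0.003 × 99 = 0.2970
  age 7: 0.002 × 129 = 0.2580
R₀ = 69.9780 + 12.1380 + 4.4540 + 4.6740 + 3.7290 + 0.2970 + 0.2580 = 95.5280

95.53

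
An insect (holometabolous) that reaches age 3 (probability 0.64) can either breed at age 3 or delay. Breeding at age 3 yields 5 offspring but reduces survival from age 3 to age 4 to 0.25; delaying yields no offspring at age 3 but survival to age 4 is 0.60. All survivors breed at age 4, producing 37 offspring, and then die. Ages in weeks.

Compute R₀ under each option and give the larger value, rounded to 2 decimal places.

breed at age 3: R₀ = 0.64 × (5 + 0.25 × 37) = 0.64 × 14.2500 = 9.1200
delay to age 4: R₀ = 0.64 × (0.60 × 37) = 0.64 × 22.2000 = 14.2080
Higher: delay to age 4 (14.2080).

14.21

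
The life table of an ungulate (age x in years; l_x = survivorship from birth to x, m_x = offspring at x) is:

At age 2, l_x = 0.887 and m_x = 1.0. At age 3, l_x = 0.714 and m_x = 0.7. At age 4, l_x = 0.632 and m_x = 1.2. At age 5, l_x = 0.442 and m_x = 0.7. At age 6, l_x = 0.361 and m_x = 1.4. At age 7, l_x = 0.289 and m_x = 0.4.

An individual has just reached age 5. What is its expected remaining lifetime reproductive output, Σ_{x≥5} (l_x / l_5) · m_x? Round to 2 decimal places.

2.10

l_5 = 0.442. Conditional survival from age 5 to x is l_x / l_5.
  x=5: (0.442/0.442) × 0.7 = 0.7000
  x=6: (0.361/0.442) × 1.4 = 1.1434
  x=7: (0.289/0.442) × 0.4 = 0.2615
Sum = 0.7000 + 1.1434 + 0.2615 = 2.1050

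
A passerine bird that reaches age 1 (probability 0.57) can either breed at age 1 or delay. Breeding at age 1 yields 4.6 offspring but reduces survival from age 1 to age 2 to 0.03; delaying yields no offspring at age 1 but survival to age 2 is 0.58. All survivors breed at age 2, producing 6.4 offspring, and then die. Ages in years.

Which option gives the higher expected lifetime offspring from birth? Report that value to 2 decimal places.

breed at age 1: R₀ = 0.57 × (4.6 + 0.03 × 6.4) = 0.57 × 4.7920 = 2.7314
delay to age 2: R₀ = 0.57 × (0.58 × 6.4) = 0.57 × 3.7120 = 2.1158
Higher: breed at age 1 (2.7314).

2.73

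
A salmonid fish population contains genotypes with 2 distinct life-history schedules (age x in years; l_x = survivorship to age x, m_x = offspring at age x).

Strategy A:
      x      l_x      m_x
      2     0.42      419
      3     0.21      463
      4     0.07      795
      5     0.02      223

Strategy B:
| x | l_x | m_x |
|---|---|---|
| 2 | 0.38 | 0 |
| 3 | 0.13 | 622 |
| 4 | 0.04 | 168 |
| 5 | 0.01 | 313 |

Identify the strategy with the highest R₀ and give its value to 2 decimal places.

Strategy A: R₀ = 0.42×419 + 0.21×463 + 0.07×795 + 0.02×223 = 333.3200
Strategy B: R₀ = 0.38×0 + 0.13×622 + 0.04×168 + 0.01×313 = 90.7100
Highest R₀: strategy A with 333.3200.

333.32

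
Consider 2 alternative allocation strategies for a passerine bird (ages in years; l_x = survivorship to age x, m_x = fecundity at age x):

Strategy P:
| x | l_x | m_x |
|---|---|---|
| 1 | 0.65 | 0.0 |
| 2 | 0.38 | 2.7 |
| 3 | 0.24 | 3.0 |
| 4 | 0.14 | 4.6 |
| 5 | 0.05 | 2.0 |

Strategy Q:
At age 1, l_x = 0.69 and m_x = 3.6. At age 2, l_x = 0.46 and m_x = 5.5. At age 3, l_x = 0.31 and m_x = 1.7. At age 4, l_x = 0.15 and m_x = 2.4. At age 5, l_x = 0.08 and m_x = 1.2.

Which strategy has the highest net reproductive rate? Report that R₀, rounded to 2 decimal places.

6.00

Strategy P: R₀ = 0.65×0.0 + 0.38×2.7 + 0.24×3.0 + 0.14×4.6 + 0.05×2.0 = 2.4900
Strategy Q: R₀ = 0.69×3.6 + 0.46×5.5 + 0.31×1.7 + 0.15×2.4 + 0.08×1.2 = 5.9970
Highest R₀: strategy Q with 5.9970.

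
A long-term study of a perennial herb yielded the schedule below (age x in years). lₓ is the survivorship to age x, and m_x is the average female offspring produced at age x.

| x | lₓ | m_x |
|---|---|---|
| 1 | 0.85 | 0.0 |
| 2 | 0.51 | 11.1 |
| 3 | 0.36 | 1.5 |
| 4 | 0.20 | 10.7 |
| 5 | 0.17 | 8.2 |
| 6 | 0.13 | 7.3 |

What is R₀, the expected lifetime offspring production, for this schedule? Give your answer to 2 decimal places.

R₀ = Σ lₓ m_x:
  age 1: 0.85 × 0.0 = 0.0000
  age 2: 0.51 × 11.1 = 5.6610
  age 3: 0.36 × 1.5 = 0.5400
  age 4: 0.20 × 10.7 = 2.1400
  age 5: 0.17 × 8.2 = 1.3940
  age 6: 0.13 × 7.3 = 0.9490
R₀ = 0.0000 + 5.6610 + 0.5400 + 2.1400 + 1.3940 + 0.9490 = 10.6840

10.68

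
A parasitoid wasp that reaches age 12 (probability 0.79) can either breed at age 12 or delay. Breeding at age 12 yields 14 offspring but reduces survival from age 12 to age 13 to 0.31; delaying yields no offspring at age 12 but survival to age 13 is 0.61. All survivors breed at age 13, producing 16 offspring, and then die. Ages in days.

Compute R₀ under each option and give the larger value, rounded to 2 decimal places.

14.98

breed at age 12: R₀ = 0.79 × (14 + 0.31 × 16) = 0.79 × 18.9600 = 14.9784
delay to age 13: R₀ = 0.79 × (0.61 × 16) = 0.79 × 9.7600 = 7.7104
Higher: breed at age 12 (14.9784).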